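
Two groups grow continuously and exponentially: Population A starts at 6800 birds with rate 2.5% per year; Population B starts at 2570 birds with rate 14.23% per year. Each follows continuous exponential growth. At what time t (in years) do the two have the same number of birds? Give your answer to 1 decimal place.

t ≈ 8.3 years

6800·e^(0.025t) = 2570·e^(0.1423t)
6800/2570 = e^((0.1423 − 0.025)t) → ln(2.64591) = 0.1173·t
t = 0.97302 / 0.1173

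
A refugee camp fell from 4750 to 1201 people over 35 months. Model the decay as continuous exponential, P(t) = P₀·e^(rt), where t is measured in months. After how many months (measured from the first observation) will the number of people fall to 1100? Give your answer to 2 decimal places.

t ≈ 37.24 months

r = ln(1201/4750) / 35 ≈ -0.039285 per month
t = ln(1100/4750) / r = -1.46283 / -0.039285 ≈ 37.236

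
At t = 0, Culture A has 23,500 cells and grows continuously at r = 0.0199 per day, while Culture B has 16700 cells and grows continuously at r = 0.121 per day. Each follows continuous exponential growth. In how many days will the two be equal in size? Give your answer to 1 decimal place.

t ≈ 3.4 days

23500·e^(0.0199t) = 16700·e^(0.121t)
23500/16700 = e^((0.121 − 0.0199)t) → ln(1.40719) = 0.1011·t
t = 0.34159 / 0.1011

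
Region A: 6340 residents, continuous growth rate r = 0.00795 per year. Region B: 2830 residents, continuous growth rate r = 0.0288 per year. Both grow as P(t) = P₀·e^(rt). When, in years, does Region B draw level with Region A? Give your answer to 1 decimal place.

t ≈ 38.7 years

6340·e^(0.00795t) = 2830·e^(0.0288t)
6340/2830 = e^((0.0288 − 0.00795)t) → ln(2.24028) = 0.02085·t
t = 0.8066 / 0.02085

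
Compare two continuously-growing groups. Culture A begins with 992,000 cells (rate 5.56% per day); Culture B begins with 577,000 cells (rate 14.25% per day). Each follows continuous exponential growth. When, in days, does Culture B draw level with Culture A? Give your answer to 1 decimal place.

992000·e^(0.0556t) = 577000·e^(0.1425t)
992000/577000 = e^((0.1425 − 0.0556)t) → ln(1.71924) = 0.0869·t
t = 0.54188 / 0.0869

t ≈ 6.2 days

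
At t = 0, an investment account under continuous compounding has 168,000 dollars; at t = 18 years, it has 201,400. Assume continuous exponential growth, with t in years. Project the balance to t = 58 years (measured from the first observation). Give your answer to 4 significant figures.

≈ 301,300 dollars

r = ln(201400/168000) / 18 ≈ 0.010074 per year
P(58) = 168000 · e^(0.010074·58) = 168000 · 1.7937 ≈ 301342.15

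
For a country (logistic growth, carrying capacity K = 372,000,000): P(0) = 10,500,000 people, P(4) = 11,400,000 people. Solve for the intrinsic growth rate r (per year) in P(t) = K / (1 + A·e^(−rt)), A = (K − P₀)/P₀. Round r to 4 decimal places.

r ≈ 0.0212 per year

A = (372000000 − 10500000)/10500000 = 34.42857
11400000 = 372000000/(1 + 34.42857·e^(−r·4)) → e^(−4r) = (32.63158 − 1)/34.42857 = 0.91876
r = −ln(0.91876)/4 = 0.08473/4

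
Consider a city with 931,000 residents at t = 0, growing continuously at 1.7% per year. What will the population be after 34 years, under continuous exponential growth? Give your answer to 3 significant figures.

≈ 1,660,000 residents

P(34) = 931000 · e^(0.017·34) = 931000 · e^(0.578)
= 931000 · 1.78247 ≈ 1659479.5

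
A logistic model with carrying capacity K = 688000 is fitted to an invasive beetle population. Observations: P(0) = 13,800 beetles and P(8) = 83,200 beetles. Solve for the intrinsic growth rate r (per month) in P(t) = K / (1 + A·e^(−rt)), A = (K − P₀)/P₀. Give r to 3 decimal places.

r ≈ 0.238 per month

A = (688000 − 13800)/13800 = 48.85507
83200 = 688000/(1 + 48.85507·e^(−r·8)) → e^(−8r) = (8.26923 − 1)/48.85507 = 0.148792
r = −ln(0.148792)/8 = 1.90521/8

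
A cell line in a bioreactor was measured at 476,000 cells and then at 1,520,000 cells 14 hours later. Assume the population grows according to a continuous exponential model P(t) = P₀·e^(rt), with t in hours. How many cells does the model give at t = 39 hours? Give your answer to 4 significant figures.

r = ln(1520000/476000) / 14 ≈ 0.082932 per hour
P(39) = 476000 · e^(0.082932·39) = 476000 · 25.3898 ≈ 12085542.53

≈ 12,090,000 cells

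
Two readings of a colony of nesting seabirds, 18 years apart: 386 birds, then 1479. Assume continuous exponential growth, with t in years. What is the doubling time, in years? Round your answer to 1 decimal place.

doubling time ≈ 9.3 years

r = ln(1479/386) / 18 = ln(3.83161) / 18 ≈ 0.074627 per year
doubling time = ln 2 / |r| = 0.69315 / 0.074627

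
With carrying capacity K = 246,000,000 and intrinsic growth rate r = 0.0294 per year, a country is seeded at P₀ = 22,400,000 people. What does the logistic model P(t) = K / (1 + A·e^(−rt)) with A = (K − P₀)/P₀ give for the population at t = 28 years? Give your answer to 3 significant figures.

≈ 45,700,000 people

A = (246000000 − 22400000)/22400000 = 9.98214
P(28) = 246000000 / (1 + 9.98214·e^(−0.0294·28)) = 246000000 / (1 + 9.98214·0.439025)
= 246000000 / 5.38241 ≈ 45704471.43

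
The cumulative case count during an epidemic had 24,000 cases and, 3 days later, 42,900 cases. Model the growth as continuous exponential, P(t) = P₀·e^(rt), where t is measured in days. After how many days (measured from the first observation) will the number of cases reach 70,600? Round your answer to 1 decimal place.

t ≈ 5.6 days

r = ln(42900/24000) / 3 ≈ 0.193606 per day
t = ln(70600/24000) / r = 1.07898 / 0.193606 ≈ 5.573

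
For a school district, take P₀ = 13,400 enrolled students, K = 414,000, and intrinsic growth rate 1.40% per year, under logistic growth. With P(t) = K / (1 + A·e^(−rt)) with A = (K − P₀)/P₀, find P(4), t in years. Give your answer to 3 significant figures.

A = (414000 − 13400)/13400 = 29.89552
P(4) = 414000 / (1 + 29.89552·e^(−0.014·4)) = 414000 / (1 + 29.89552·0.945539)
= 414000 / 29.26739 ≈ 14145.44

≈ 14,100 enrolled students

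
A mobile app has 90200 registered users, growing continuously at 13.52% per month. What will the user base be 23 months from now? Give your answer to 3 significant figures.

P(23) = 90200 · e^(0.1352·23) = 90200 · e^(3.1096)
= 90200 · 22.41208 ≈ 2021569.42

≈ 2,020,000 registered users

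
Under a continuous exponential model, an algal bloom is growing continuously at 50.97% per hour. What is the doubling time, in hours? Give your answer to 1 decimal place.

doubling time = ln(2) / |r| = 0.69315 / 0.5097

doubling time ≈ 1.4 hours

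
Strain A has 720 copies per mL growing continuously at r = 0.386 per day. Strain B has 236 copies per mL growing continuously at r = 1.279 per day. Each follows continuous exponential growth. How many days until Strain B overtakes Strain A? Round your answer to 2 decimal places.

t ≈ 1.25 days

720·e^(0.386t) = 236·e^(1.279t)
720/236 = e^((1.279 − 0.386)t) → ln(3.05085) = 0.893·t
t = 1.11542 / 0.893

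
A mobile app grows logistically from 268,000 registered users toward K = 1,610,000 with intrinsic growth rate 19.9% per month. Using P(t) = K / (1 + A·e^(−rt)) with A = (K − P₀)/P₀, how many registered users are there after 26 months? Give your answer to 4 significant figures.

≈ 1,566,000 registered users

A = (1610000 − 268000)/268000 = 5.00746
P(26) = 1610000 / (1 + 5.00746·e^(−0.199·26)) = 1610000 / (1 + 5.00746·0.005662)
= 1610000 / 1.02835 ≈ 1565612.33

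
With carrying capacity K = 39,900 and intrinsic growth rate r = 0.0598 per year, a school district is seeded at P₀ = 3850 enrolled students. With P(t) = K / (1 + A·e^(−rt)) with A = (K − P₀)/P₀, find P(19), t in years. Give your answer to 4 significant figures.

A = (39900 − 3850)/3850 = 9.36364
P(19) = 39900 / (1 + 9.36364·e^(−0.0598·19)) = 39900 / (1 + 9.36364·0.321037)
= 39900 / 4.00607 ≈ 9959.88

≈ 9,960 enrolled students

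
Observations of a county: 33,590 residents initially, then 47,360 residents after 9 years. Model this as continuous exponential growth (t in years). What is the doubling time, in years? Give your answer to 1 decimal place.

r = ln(47360/33590) / 9 = ln(1.40994) / 9 ≈ 0.038172 per year
doubling time = ln 2 / |r| = 0.69315 / 0.038172

doubling time ≈ 18.2 years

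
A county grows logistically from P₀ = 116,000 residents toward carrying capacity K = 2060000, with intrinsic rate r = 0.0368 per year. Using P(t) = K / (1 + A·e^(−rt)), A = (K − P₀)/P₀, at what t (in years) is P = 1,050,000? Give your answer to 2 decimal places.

t ≈ 77.66 years

A = (2060000 − 116000)/116000 = 16.75862
1050000 = 2060000/(1 + 16.75862·e^(−0.0368t)) → 1 + 16.75862·e^(−0.0368t) = 1.9619
e^(−0.0368t) = 0.057398 → t = ln(17.42233)/0.0368 = 2.85775/0.0368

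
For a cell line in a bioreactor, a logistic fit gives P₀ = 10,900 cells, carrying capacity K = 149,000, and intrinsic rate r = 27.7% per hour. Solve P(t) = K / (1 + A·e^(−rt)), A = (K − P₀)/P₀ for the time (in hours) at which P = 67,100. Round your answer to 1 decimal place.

A = (149000 − 10900)/10900 = 12.66972
67100 = 149000/(1 + 12.66972·e^(−0.277t)) → 1 + 12.66972·e^(−0.277t) = 2.22057
e^(−0.277t) = 0.096337 → t = ln(10.3802)/0.277 = 2.3399/0.277

t ≈ 8.4 hours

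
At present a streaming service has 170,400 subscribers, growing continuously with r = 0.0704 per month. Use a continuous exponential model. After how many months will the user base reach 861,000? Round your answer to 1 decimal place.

t ≈ 23.0 months

861000 = 170400 · e^(0.0704·t)
t = ln(861000/170400) / 0.0704 = ln(5.05282) / 0.0704 = 1.61995 / 0.0704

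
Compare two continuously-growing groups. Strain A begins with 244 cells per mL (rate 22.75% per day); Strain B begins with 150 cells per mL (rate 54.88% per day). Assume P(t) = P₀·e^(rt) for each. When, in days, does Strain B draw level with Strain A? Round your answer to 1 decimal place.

244·e^(0.2275t) = 150·e^(0.5488t)
244/150 = e^((0.5488 − 0.2275)t) → ln(1.62667) = 0.3213·t
t = 0.48653 / 0.3213

t ≈ 1.5 days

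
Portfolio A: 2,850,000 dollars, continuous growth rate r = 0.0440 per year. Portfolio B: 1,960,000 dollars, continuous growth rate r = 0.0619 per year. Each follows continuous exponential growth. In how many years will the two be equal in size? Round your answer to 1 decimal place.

t ≈ 20.9 years

2850000·e^(0.044t) = 1960000·e^(0.0619t)
2850000/1960000 = e^((0.0619 − 0.044)t) → ln(1.45408) = 0.0179·t
t = 0.37437 / 0.0179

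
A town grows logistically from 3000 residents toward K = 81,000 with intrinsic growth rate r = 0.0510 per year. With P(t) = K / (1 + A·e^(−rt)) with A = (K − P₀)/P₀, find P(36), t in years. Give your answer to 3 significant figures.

A = (81000 − 3000)/3000 = 26
P(36) = 81000 / (1 + 26·e^(−0.051·36)) = 81000 / (1 + 26·0.159454)
= 81000 / 5.1458 ≈ 15740.98

≈ 15,700 residents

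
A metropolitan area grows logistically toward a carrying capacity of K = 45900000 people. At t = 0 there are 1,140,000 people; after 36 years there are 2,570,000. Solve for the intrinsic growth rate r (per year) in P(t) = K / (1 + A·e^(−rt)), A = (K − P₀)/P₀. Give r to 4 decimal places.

A = (45900000 − 1140000)/1140000 = 39.26316
2570000 = 45900000/(1 + 39.26316·e^(−r·36)) → e^(−36r) = (17.85992 − 1)/39.26316 = 0.429408
r = −ln(0.429408)/36 = 0.84535/36

r ≈ 0.0235 per year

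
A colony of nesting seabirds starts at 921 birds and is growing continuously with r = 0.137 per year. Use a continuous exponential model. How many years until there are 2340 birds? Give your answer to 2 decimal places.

t ≈ 6.81 years

2340 = 921 · e^(0.137·t)
t = ln(2340/921) / 0.137 = ln(2.54072) / 0.137 = 0.93245 / 0.137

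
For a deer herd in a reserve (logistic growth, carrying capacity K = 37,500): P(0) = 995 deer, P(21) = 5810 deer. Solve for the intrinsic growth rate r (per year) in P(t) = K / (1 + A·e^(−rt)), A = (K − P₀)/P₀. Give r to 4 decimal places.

r ≈ 0.0908 per year

A = (37500 − 995)/995 = 36.68844
5810 = 37500/(1 + 36.68844·e^(−r·21)) → e^(−21r) = (6.45439 − 1)/36.68844 = 0.148668
r = −ln(0.148668)/21 = 1.90604/21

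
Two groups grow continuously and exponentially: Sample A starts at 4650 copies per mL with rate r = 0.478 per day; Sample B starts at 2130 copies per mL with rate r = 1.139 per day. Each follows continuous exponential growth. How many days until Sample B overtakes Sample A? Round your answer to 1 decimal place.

4650·e^(0.478t) = 2130·e^(1.139t)
4650/2130 = e^((1.139 − 0.478)t) → ln(2.1831) = 0.661·t
t = 0.78075 / 0.661

t ≈ 1.2 days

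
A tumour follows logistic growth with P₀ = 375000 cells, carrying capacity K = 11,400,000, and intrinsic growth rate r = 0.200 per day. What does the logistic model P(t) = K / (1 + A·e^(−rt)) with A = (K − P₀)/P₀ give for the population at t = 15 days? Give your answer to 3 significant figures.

≈ 4,630,000 cells

A = (11400000 − 375000)/375000 = 29.4
P(15) = 11400000 / (1 + 29.4·e^(−0.2·15)) = 11400000 / (1 + 29.4·0.049787)
= 11400000 / 2.46374 ≈ 4627111.98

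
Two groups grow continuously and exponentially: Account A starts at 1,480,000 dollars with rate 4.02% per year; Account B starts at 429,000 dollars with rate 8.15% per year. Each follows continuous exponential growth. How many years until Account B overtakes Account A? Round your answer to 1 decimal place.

1480000·e^(0.0402t) = 429000·e^(0.0815t)
1480000/429000 = e^((0.0815 − 0.0402)t) → ln(3.44988) = 0.0413·t
t = 1.23834 / 0.0413

t ≈ 30.0 years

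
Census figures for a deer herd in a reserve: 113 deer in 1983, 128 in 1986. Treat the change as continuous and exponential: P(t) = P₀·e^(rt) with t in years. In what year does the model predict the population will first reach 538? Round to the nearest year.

year 2021

r = ln(128/113) / 3 = 0.12464/3 ≈ 0.041547 per year
t = ln(538/113) / r = 1.56047/0.041547 ≈ 37.56 years after 1983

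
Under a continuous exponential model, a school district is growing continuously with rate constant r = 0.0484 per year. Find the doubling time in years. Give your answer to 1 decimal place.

doubling time ≈ 14.3 years

doubling time = ln(2) / |r| = 0.69315 / 0.0484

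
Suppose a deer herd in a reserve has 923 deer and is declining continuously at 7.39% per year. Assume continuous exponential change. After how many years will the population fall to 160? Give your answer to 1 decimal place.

t ≈ 23.7 years

160 = 923 · e^(-0.0739·t)
t = ln(160/923) / -0.0739 = ln(0.17335) / -0.0739 = -1.75246 / -0.0739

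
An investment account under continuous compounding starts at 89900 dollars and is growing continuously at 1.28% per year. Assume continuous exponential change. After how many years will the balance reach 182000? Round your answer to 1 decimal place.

t ≈ 55.1 years

182000 = 89900 · e^(0.0128·t)
t = ln(182000/89900) / 0.0128 = ln(2.02447) / 0.0128 = 0.70531 / 0.0128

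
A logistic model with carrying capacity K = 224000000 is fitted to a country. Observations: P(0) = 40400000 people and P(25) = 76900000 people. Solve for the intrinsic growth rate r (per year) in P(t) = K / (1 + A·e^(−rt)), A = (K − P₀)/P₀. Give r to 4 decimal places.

A = (224000000 − 40400000)/40400000 = 4.54455
76900000 = 224000000/(1 + 4.54455·e^(−r·25)) → e^(−25r) = (2.91287 − 1)/4.54455 = 0.420916
r = −ln(0.420916)/25 = 0.86532/25

r ≈ 0.0346 per year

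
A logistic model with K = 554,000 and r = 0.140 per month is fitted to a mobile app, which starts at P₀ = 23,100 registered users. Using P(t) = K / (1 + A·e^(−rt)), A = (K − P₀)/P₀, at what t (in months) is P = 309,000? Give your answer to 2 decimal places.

A = (554000 − 23100)/23100 = 22.98268
309000 = 554000/(1 + 22.98268·e^(−0.14t)) → 1 + 22.98268·e^(−0.14t) = 1.79288
e^(−0.14t) = 0.034499 → t = ln(28.98632)/0.14 = 3.36682/0.14

t ≈ 24.05 months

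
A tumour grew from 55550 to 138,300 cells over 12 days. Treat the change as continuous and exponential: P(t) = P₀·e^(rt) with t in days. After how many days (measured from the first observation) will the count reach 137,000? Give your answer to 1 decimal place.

t ≈ 11.9 days

r = ln(138300/55550) / 12 ≈ 0.076012 per day
t = ln(137000/55550) / r = 0.9027 / 0.076012 ≈ 11.876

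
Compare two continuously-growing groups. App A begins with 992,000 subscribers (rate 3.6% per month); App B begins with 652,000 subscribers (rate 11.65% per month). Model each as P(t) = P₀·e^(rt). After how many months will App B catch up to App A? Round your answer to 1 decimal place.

992000·e^(0.036t) = 652000·e^(0.1165t)
992000/652000 = e^((0.1165 − 0.036)t) → ln(1.52147) = 0.0805·t
t = 0.41968 / 0.0805

t ≈ 5.2 months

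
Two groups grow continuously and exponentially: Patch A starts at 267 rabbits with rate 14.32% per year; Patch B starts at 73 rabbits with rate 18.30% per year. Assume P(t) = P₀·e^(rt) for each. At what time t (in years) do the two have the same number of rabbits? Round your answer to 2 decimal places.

267·e^(0.1432t) = 73·e^(0.183t)
267/73 = e^((0.183 − 0.1432)t) → ln(3.65753) = 0.0398·t
t = 1.29679 / 0.0398

t ≈ 32.58 years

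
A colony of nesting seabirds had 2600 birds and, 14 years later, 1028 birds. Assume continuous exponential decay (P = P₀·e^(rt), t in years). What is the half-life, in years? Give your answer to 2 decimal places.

half-life ≈ 10.46 years

r = ln(1028/2600) / 14 = ln(0.39538) / 14 ≈ -0.066278 per year
half-life = ln 2 / |r| = 0.69315 / 0.066278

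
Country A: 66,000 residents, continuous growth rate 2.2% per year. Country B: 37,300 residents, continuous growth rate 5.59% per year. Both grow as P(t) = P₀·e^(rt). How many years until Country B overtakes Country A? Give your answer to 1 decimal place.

t ≈ 16.8 years

66000·e^(0.022t) = 37300·e^(0.0559t)
66000/37300 = e^((0.0559 − 0.022)t) → ln(1.76944) = 0.0339·t
t = 0.57066 / 0.0339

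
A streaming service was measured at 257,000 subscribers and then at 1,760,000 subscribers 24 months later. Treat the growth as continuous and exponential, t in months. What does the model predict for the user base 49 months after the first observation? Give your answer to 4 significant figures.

r = ln(1760000/257000) / 24 ≈ 0.080166 per month
P(49) = 257000 · e^(0.080166·49) = 257000 · 50.81301 ≈ 13058943.01

≈ 13,060,000 subscribers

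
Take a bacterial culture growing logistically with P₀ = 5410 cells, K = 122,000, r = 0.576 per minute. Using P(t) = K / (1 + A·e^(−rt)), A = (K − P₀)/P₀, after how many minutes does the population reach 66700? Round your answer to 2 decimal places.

t ≈ 5.66 minutes

A = (122000 − 5410)/5410 = 21.55083
66700 = 122000/(1 + 21.55083·e^(−0.576t)) → 1 + 21.55083·e^(−0.576t) = 1.82909
e^(−0.576t) = 0.038471 → t = ln(25.9935)/0.576 = 3.25785/0.576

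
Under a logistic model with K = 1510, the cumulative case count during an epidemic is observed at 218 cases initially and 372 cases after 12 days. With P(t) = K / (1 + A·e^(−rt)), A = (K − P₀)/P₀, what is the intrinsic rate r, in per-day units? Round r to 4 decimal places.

r ≈ 0.0551 per day

A = (1510 − 218)/218 = 5.92661
372 = 1510/(1 + 5.92661·e^(−r·12)) → e^(−12r) = (4.05914 − 1)/5.92661 = 0.516171
r = −ln(0.516171)/12 = 0.66132/12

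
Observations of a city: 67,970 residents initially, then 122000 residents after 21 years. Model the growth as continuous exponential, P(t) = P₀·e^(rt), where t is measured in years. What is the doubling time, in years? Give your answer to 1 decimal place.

doubling time ≈ 24.9 years

r = ln(122000/67970) / 21 = ln(1.79491) / 21 ≈ 0.027855 per year
doubling time = ln 2 / |r| = 0.69315 / 0.027855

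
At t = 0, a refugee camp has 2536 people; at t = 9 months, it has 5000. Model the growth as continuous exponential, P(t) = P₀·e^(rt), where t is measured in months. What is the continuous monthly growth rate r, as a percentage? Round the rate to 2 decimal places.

5000 = 2536 · e^(r·9)
e^(9r) = 5000/2536 = 1.97161
r = ln(1.97161) / 9 = 0.67885 / 9

r ≈ 7.54% per month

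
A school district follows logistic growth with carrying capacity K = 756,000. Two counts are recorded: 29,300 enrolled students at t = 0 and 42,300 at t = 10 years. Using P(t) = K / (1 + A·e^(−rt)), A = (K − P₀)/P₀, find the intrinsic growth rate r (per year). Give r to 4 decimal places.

r ≈ 0.0385 per year

A = (756000 − 29300)/29300 = 24.80205
42300 = 756000/(1 + 24.80205·e^(−r·10)) → e^(−10r) = (17.87234 − 1)/24.80205 = 0.68028
r = −ln(0.68028)/10 = 0.38525/10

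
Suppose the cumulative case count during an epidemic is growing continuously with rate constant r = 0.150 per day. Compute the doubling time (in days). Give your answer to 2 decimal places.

doubling time ≈ 4.62 days

doubling time = ln(2) / |r| = 0.69315 / 0.15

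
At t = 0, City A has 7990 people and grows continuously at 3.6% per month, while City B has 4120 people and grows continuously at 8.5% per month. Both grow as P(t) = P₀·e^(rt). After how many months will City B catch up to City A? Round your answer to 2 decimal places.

t ≈ 13.52 months

7990·e^(0.036t) = 4120·e^(0.085t)
7990/4120 = e^((0.085 − 0.036)t) → ln(1.93932) = 0.049·t
t = 0.66234 / 0.049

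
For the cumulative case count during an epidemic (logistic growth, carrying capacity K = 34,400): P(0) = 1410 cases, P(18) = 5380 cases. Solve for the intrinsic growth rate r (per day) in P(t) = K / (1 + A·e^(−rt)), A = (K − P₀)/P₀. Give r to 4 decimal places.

A = (34400 − 1410)/1410 = 23.39716
5380 = 34400/(1 + 23.39716·e^(−r·18)) → e^(−18r) = (6.39405 − 1)/23.39716 = 0.230543
r = −ln(0.230543)/18 = 1.46732/18

r ≈ 0.0815 per day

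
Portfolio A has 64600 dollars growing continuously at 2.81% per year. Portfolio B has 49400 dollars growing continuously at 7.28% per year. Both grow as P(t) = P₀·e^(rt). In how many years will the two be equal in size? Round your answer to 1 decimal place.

t ≈ 6.0 years

64600·e^(0.0281t) = 49400·e^(0.0728t)
64600/49400 = e^((0.0728 − 0.0281)t) → ln(1.30769) = 0.0447·t
t = 0.26826 / 0.0447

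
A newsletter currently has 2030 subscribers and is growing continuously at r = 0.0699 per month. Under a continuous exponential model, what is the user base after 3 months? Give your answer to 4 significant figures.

≈ 2,504 subscribers

P(3) = 2030 · e^(0.0699·3) = 2030 · e^(0.2097)
= 2030 · 1.23331 ≈ 2503.62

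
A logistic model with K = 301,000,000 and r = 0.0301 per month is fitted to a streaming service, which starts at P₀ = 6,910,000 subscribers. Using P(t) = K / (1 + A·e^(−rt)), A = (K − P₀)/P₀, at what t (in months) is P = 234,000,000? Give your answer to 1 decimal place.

A = (301000000 − 6910000)/6910000 = 42.56006
234000000 = 301000000/(1 + 42.56006·e^(−0.0301t)) → 1 + 42.56006·e^(−0.0301t) = 1.28632
e^(−0.0301t) = 0.006728 → t = ln(148.64259)/0.0301 = 5.00154/0.0301

t ≈ 166.2 months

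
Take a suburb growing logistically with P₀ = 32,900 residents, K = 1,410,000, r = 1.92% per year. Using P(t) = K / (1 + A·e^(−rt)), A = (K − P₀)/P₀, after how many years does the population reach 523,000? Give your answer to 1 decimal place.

t ≈ 167.0 years

A = (1410000 − 32900)/32900 = 41.85714
523000 = 1410000/(1 + 41.85714·e^(−0.0192t)) → 1 + 41.85714·e^(−0.0192t) = 2.69598
e^(−0.0192t) = 0.040518 → t = ln(24.68014)/0.0192 = 3.206/0.0192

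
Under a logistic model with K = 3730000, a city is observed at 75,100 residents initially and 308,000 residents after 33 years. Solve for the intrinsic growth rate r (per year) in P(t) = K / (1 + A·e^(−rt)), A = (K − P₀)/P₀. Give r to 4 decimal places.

r ≈ 0.0448 per year

A = (3730000 − 75100)/75100 = 48.66711
308000 = 3730000/(1 + 48.66711·e^(−r·33)) → e^(−33r) = (12.11039 − 1)/48.66711 = 0.228294
r = −ln(0.228294)/33 = 1.47712/33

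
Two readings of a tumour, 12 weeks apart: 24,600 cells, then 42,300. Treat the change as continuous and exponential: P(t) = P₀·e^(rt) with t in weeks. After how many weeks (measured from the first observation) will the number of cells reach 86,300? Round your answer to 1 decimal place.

t ≈ 27.8 weeks

r = ln(42300/24600) / 12 ≈ 0.04517 per week
t = ln(86300/24600) / r = 1.25508 / 0.04517 ≈ 27.786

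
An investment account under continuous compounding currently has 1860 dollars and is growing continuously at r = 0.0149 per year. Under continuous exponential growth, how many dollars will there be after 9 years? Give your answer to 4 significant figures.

P(9) = 1860 · e^(0.0149·9) = 1860 · e^(0.1341)
= 1860 · 1.14351 ≈ 2126.92

≈ 2,127 dollars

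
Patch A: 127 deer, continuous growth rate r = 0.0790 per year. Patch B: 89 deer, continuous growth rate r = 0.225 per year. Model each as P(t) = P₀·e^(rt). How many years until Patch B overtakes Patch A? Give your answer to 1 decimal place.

127·e^(0.079t) = 89·e^(0.225t)
127/89 = e^((0.225 − 0.079)t) → ln(1.42697) = 0.146·t
t = 0.35555 / 0.146

t ≈ 2.4 years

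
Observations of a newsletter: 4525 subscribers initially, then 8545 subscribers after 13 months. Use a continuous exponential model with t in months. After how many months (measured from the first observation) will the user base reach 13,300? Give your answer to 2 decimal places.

t ≈ 22.05 months

r = ln(8545/4525) / 13 ≈ 0.048902 per month
t = ln(13300/4525) / r = 1.07815 / 0.048902 ≈ 22.047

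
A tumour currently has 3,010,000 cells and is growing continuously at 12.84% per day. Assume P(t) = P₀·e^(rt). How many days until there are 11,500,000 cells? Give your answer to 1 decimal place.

t ≈ 10.4 days

11500000 = 3010000 · e^(0.1284·t)
t = ln(11500000/3010000) / 0.1284 = ln(3.8206) / 0.1284 = 1.34041 / 0.1284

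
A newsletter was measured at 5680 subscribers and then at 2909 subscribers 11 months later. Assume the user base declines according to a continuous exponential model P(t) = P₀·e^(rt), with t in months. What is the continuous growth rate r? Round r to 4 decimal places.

r ≈ -0.0608 per month

2909 = 5680 · e^(r·11)
e^(11r) = 2909/5680 = 0.51215
r = ln(0.51215) / 11 = -0.66914 / 11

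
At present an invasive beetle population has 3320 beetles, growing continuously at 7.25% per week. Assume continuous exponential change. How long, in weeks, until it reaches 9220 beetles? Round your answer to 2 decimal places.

t ≈ 14.09 weeks

9220 = 3320 · e^(0.0725·t)
t = ln(9220/3320) / 0.0725 = ln(2.77711) / 0.0725 = 1.02141 / 0.0725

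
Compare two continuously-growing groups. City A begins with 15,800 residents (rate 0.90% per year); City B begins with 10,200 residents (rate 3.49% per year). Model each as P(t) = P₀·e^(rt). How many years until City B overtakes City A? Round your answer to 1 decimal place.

15800·e^(0.009t) = 10200·e^(0.0349t)
15800/10200 = e^((0.0349 − 0.009)t) → ln(1.54902) = 0.0259·t
t = 0.43762 / 0.0259

t ≈ 16.9 years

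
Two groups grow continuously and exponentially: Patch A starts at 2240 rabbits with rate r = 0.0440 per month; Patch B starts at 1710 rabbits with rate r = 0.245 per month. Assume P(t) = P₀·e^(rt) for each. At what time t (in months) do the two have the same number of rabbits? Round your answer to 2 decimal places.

2240·e^(0.044t) = 1710·e^(0.245t)
2240/1710 = e^((0.245 − 0.044)t) → ln(1.30994) = 0.201·t
t = 0.26998 / 0.201

t ≈ 1.34 months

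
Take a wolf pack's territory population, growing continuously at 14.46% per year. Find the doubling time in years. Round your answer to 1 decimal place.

doubling time ≈ 4.8 years

doubling time = ln(2) / |r| = 0.69315 / 0.1446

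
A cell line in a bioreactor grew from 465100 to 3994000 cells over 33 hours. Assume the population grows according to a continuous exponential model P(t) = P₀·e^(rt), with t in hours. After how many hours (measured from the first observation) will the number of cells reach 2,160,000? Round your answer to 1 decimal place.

t ≈ 23.6 hours

r = ln(3994000/465100) / 33 ≈ 0.06516 per hour
t = ln(2160000/465100) / r = 1.53561 / 0.06516 ≈ 23.567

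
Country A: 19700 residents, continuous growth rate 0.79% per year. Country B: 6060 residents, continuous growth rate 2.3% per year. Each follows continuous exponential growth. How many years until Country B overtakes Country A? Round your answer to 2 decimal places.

19700·e^(0.0079t) = 6060·e^(0.023t)
19700/6060 = e^((0.023 − 0.0079)t) → ln(3.25083) = 0.0151·t
t = 1.17891 / 0.0151

t ≈ 78.07 years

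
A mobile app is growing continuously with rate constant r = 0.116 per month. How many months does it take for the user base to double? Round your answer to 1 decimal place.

doubling time ≈ 6.0 months

doubling time = ln(2) / |r| = 0.69315 / 0.116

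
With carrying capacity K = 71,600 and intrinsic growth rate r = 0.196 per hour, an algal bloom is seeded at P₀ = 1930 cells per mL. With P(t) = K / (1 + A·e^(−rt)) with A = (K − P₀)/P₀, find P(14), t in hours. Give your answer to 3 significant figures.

≈ 21,600 cells per mL

A = (71600 − 1930)/1930 = 36.09845
P(14) = 71600 / (1 + 36.09845·e^(−0.196·14)) = 71600 / (1 + 36.09845·0.064313)
= 71600 / 3.32158 ≈ 21555.98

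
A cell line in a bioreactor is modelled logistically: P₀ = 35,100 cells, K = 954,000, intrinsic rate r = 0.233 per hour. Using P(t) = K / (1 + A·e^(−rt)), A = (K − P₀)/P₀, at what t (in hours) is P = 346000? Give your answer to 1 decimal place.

A = (954000 − 35100)/35100 = 26.17949
346000 = 954000/(1 + 26.17949·e^(−0.233t)) → 1 + 26.17949·e^(−0.233t) = 2.75723
e^(−0.233t) = 0.067122 → t = ln(14.8982)/0.233 = 2.70124/0.233

t ≈ 11.6 hours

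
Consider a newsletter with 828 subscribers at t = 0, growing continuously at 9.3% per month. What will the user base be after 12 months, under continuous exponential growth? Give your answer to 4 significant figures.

≈ 2,528 subscribers

P(12) = 828 · e^(0.093·12) = 828 · e^(1.116)
= 828 · 3.05262 ≈ 2527.57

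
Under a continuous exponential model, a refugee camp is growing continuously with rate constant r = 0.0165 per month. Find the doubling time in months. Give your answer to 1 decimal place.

doubling time = ln(2) / |r| = 0.69315 / 0.0165

doubling time ≈ 42.0 months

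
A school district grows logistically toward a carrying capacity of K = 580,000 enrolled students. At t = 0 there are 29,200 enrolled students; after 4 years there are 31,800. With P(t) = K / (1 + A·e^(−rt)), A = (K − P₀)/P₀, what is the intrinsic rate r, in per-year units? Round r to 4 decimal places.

r ≈ 0.0225 per year

A = (580000 − 29200)/29200 = 18.86301
31800 = 580000/(1 + 18.86301·e^(−r·4)) → e^(−4r) = (18.23899 − 1)/18.86301 = 0.913905
r = −ln(0.913905)/4 = 0.09003/4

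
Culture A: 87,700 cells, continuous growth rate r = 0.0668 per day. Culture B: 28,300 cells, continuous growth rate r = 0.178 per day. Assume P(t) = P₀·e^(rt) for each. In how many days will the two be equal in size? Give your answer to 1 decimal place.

t ≈ 10.2 days

87700·e^(0.0668t) = 28300·e^(0.178t)
87700/28300 = e^((0.178 − 0.0668)t) → ln(3.09894) = 0.1112·t
t = 1.13106 / 0.1112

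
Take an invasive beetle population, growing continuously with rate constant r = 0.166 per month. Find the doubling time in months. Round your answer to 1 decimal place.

doubling time ≈ 4.2 months

doubling time = ln(2) / |r| = 0.69315 / 0.166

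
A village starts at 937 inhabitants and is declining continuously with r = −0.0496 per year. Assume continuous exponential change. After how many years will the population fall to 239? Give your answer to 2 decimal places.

t ≈ 27.54 years

239 = 937 · e^(-0.0496·t)
t = ln(239/937) / -0.0496 = ln(0.25507) / -0.0496 = -1.36622 / -0.0496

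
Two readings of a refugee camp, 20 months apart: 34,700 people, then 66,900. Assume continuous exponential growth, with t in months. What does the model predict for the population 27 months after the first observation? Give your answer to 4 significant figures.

≈ 84,180 people

r = ln(66900/34700) / 20 ≈ 0.032823 per month
P(27) = 34700 · e^(0.032823·27) = 34700 · 2.42594 ≈ 84180.2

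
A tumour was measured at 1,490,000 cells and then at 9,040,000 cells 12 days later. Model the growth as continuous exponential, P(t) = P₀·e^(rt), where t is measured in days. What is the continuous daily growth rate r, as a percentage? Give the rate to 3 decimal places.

9040000 = 1490000 · e^(r·12)
e^(12r) = 9040000/1490000 = 6.06711
r = ln(6.06711) / 12 = 1.80288 / 12

r ≈ 15.024% per day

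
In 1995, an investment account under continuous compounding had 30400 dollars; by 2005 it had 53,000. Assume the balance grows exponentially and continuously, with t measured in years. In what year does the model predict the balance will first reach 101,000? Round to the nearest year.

year 2017

r = ln(53000/30400) / 10 = 0.55585/10 ≈ 0.055585 per year
t = ln(101000/30400) / r = 1.20068/0.055585 ≈ 21.6 years after 1995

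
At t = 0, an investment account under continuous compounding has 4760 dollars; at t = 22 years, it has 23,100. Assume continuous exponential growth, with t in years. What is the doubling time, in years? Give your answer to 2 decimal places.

r = ln(23100/4760) / 22 = ln(4.85294) / 22 ≈ 0.071799 per year
doubling time = ln 2 / |r| = 0.69315 / 0.071799

doubling time ≈ 9.65 years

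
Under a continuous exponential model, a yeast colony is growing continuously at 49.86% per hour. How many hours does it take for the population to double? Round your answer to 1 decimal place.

doubling time = ln(2) / |r| = 0.69315 / 0.4986

doubling time ≈ 1.4 hours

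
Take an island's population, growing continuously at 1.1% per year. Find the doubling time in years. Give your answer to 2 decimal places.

doubling time ≈ 63.01 years

doubling time = ln(2) / |r| = 0.69315 / 0.011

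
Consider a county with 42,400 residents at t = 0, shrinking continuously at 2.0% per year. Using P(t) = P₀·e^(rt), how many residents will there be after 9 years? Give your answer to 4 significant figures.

P(9) = 42400 · e^(-0.02·9) = 42400 · e^(-0.18)
= 42400 · 0.83527 ≈ 35415.46

≈ 35,420 residents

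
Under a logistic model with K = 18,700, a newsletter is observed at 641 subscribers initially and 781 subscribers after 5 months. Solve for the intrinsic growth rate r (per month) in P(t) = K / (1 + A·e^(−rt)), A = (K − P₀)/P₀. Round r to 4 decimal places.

r ≈ 0.0411 per month

A = (18700 − 641)/641 = 28.17317
781 = 18700/(1 + 28.17317·e^(−r·5)) → e^(−5r) = (23.94366 − 1)/28.17317 = 0.81438
r = −ln(0.81438)/5 = 0.20533/5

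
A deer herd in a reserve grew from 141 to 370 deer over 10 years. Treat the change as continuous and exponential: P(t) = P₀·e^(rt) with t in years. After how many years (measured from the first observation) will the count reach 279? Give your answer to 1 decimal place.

r = ln(370/141) / 10 ≈ 0.096474 per year
t = ln(279/141) / r = 0.68245 / 0.096474 ≈ 7.074

t ≈ 7.1 years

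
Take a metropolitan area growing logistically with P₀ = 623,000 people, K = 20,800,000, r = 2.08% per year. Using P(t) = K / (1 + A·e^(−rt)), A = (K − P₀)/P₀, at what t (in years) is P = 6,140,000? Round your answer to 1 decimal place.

t ≈ 125.4 years

A = (20800000 − 623000)/623000 = 32.38684
6140000 = 20800000/(1 + 32.38684·e^(−0.0208t)) → 1 + 32.38684·e^(−0.0208t) = 3.38762
e^(−0.0208t) = 0.073722 → t = ln(13.56447)/0.0208 = 2.60745/0.0208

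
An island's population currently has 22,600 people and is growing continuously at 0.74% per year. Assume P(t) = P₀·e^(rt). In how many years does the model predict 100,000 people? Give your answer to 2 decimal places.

t ≈ 200.98 years

100000 = 22600 · e^(0.0074·t)
t = ln(100000/22600) / 0.0074 = ln(4.42478) / 0.0074 = 1.48722 / 0.0074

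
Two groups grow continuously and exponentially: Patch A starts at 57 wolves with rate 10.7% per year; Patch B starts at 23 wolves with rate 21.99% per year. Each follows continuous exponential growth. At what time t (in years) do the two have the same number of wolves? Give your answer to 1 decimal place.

57·e^(0.107t) = 23·e^(0.2199t)
57/23 = e^((0.2199 − 0.107)t) → ln(2.47826) = 0.1129·t
t = 0.90756 / 0.1129

t ≈ 8.0 years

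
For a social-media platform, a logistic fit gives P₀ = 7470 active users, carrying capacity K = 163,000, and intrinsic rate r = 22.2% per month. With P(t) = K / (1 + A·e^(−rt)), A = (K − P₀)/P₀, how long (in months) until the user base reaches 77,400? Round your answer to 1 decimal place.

t ≈ 13.2 months

A = (163000 − 7470)/7470 = 20.82062
77400 = 163000/(1 + 20.82062·e^(−0.222t)) → 1 + 20.82062·e^(−0.222t) = 2.10594
e^(−0.222t) = 0.053118 → t = ln(18.82612)/0.222 = 2.93525/0.222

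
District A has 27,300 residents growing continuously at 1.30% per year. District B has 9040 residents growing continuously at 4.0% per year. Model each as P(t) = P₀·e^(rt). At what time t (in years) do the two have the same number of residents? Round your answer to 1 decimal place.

27300·e^(0.013t) = 9040·e^(0.04t)
27300/9040 = e^((0.04 − 0.013)t) → ln(3.01991) = 0.027·t
t = 1.10523 / 0.027

t ≈ 40.9 years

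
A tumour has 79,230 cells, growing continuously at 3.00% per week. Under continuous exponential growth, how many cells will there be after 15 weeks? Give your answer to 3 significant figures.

P(15) = 79230 · e^(0.03·15) = 79230 · e^(0.45)
= 79230 · 1.56831 ≈ 124257.37

≈ 124,000 cells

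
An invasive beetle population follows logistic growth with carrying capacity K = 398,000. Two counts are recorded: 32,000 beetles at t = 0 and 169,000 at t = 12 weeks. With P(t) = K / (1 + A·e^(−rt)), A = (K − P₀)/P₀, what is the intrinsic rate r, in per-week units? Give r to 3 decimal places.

A = (398000 − 32000)/32000 = 11.4375
169000 = 398000/(1 + 11.4375·e^(−r·12)) → e^(−12r) = (2.35503 − 1)/11.4375 = 0.118473
r = −ln(0.118473)/12 = 2.13307/12

r ≈ 0.178 per week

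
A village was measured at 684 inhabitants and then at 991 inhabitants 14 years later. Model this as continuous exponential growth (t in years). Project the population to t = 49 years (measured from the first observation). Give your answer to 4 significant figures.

r = ln(991/684) / 14 ≈ 0.026483 per year
P(49) = 684 · e^(0.026483·49) = 684 · 3.66068 ≈ 2503.9

≈ 2,504 inhabitants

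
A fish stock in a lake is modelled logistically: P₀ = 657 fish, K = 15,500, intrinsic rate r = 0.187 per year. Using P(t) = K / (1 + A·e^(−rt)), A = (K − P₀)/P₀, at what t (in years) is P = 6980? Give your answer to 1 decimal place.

t ≈ 15.6 years

A = (15500 − 657)/657 = 22.59209
6980 = 15500/(1 + 22.59209·e^(−0.187t)) → 1 + 22.59209·e^(−0.187t) = 2.22063
e^(−0.187t) = 0.054029 → t = ln(18.50854)/0.187 = 2.91823/0.187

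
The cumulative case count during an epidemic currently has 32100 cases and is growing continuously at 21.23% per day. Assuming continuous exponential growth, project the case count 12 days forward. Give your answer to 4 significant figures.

P(12) = 32100 · e^(0.2123·12) = 32100 · e^(2.5476)
= 32100 · 12.7764 ≈ 410122.56

≈ 410,100 cases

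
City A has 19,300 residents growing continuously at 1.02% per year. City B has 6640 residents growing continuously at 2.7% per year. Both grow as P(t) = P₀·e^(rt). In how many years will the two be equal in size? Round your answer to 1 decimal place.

19300·e^(0.0102t) = 6640·e^(0.027t)
19300/6640 = e^((0.027 − 0.0102)t) → ln(2.90663) = 0.0168·t
t = 1.06699 / 0.0168

t ≈ 63.5 years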